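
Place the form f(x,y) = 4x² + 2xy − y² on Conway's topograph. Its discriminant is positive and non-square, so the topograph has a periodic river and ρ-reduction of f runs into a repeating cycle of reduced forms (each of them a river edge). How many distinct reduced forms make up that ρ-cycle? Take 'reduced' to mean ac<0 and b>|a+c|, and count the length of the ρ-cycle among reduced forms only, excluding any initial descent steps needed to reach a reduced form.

D = 20, ⌊√D⌋ = 4
descent: ρ → (-1,4,1)  [lands on river]
river: ρ → (1,4,-1)
ρ-cycle length = 2 (tail of 1 descent step not counted)

2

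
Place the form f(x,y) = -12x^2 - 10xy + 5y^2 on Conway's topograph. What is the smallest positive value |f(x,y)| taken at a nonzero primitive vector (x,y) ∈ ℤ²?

descent: ρ → (5,10,-12)  [lands on river]
river: ρ → (-12,14,3)
river: ρ → (3,16,-7)
river: ρ → (-7,12,7)
river: ρ → (7,16,-3)
river: ρ → (-3,14,12)
river: ρ → (12,10,-5)
river: ρ → (-5,10,12)
river: ρ → (12,14,-3)
river: ρ → (-3,16,7)
river: ρ → (7,12,-7)
river: ρ → (-7,16,3)
river: ρ → (3,14,-12)
river: ρ → (-12,10,5)
closes: descent 1, river 14
min |a| on river = 3

3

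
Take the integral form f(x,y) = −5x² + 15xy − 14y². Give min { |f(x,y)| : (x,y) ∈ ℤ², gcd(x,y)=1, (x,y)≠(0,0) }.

translate: b→5 (≡-15 mod 10), so (5,-15,14)→(5,5,4)
flip: (5,5,4)→(4,-5,5)
translate: b→3 (≡-5 mod 8), so (4,-5,5)→(4,3,4)
reduced (well bottom): (4,3,4) with a≤c, −a<b≤a
well minimum |f| = |-4| = 4 (negative-definite)

4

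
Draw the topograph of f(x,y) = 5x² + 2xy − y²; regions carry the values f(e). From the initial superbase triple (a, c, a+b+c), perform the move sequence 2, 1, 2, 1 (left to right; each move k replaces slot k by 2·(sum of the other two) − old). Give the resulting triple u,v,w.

start (5,-1,6) = (f(1,0),f(0,1),f(1,1))
replace slot 2: 2·(5+6) − (-1) = 23 → (5,23,6)
replace slot 1: 2·(23+6) − 5 = 53 → (53,23,6)
replace slot 2: 2·(53+6) − 23 = 95 → (53,95,6)
replace slot 1: 2·(95+6) − 53 = 149 → (149,95,6)

149,95,6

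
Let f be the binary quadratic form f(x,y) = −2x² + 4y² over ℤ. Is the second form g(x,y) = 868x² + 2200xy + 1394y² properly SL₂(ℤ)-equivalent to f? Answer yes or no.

D₁ = 32, D₂ = 32
river cycle of f (length 2): (-2, 4, 2), (2, 4, -2)
river cycle of g (length 2): (-2, 4, 2), (2, 4, -2)
cycles coincide ⇒ equivalent

yes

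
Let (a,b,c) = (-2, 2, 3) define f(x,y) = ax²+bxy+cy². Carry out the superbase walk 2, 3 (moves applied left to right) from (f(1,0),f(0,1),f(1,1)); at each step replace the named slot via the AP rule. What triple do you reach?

start (-2,3,3) = (f(1,0),f(0,1),f(1,1))
replace slot 2: 2·((-2)+3) − 3 = -1 → (-2,-1,3)
replace slot 3: 2·((-2)+(-1)) − 3 = -9 → (-2,-1,-9)

-2,-1,-9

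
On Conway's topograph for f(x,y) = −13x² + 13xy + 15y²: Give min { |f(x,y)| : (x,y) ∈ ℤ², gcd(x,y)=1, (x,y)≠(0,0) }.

river: ρ → (15,17,-11)
river: ρ → (-11,27,5)
river: ρ → (5,23,-21)
river: ρ → (-21,19,7)
river: ρ → (7,23,-15)
river: ρ → (-15,7,15)
river: ρ → (15,23,-7)
river: ρ → (-7,19,21)
river: ρ → (21,23,-5)
river: ρ → (-5,27,11)
river: ρ → (11,17,-15)
river: ρ → (-15,13,13)
river: ρ → (13,13,-15)
river: ρ → (-15,17,11)
river: ρ → (11,27,-5)
river: ρ → (-5,23,21)
river: ρ → (21,19,-7)
river: ρ → (-7,23,15)
river: ρ → (15,7,-15)
river: ρ → (-15,23,7)
river: ρ → (7,19,-21)
river: ρ → (-21,23,5)
river: ρ → (5,27,-11)
river: ρ → (-11,17,15)
river: ρ → (15,13,-13)
river: ρ → (-13,13,15)
closes: descent 0, river 26
min |a| on river = 5

5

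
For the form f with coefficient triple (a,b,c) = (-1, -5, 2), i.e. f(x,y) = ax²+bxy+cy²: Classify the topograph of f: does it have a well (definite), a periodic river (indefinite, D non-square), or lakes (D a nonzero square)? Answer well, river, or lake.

D = b²−4ac = (-5)² − 4·(-1)·2 = 33
D > 0 non-square ⇒ indefinite ⇒ periodic river

river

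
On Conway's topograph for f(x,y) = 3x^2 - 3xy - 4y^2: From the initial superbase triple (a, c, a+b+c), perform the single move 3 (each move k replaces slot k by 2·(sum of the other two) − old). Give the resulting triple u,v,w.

start (3,-4,-4) = (f(1,0),f(0,1),f(1,1))
replace slot 3: 2·(3+(-4)) − (-4) = 2 → (3,-4,2)

3,-4,2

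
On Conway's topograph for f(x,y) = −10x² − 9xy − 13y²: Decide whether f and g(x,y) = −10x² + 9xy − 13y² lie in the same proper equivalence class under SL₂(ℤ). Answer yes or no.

D₁ = -439, D₂ = -439
f is negative-definite; reduce −f:
−f: reduced (well bottom): (10,9,13) with a≤c, −a<b≤a
flip sign back: reduced form of f is (-10,-9,-13)
g is negative-definite; reduce −g:
−g: reduced (well bottom): (10,-9,13) with a≤c, −a<b≤a
flip sign back: reduced form of g is (-10,9,-13)
reduced forms (-10, -9, -13) vs (-10, 9, -13) ⇒ inequivalent

no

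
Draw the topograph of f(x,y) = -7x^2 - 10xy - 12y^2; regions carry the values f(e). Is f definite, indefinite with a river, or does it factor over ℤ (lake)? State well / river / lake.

D = b²−4ac = (-10)² − 4·(-7)·(-12) = -236
D < 0 ⇒ definite ⇒ every region one sign ⇒ single well

well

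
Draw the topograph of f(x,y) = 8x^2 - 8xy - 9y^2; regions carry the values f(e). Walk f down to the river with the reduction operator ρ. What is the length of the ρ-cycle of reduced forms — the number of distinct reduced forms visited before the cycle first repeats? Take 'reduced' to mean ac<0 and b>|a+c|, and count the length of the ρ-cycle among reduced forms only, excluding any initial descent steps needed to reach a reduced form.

D = 352, ⌊√D⌋ = 18
descent: ρ → (-9,8,8)  [lands on river]
river: ρ → (8,8,-9)
river: ρ → (-9,10,7)
river: ρ → (7,18,-1)
river: ρ → (-1,18,7)
river: ρ → (7,10,-9)
ρ-cycle length = 6 (tail of 1 descent step not counted)

6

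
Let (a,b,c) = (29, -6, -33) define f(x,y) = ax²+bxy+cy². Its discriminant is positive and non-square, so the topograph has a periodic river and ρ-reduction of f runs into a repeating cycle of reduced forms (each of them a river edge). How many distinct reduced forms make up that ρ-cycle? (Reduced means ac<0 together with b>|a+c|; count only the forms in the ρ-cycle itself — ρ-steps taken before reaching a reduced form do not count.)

D = 3864, ⌊√D⌋ = 62
descent: ρ → (-33,6,29)  [lands on river]
river: ρ → (29,52,-10)
river: ρ → (-10,48,39)
river: ρ → (39,30,-19)
river: ρ → (-19,46,23)
river: ρ → (23,46,-19)
river: ρ → (-19,30,39)
river: ρ → (39,48,-10)
river: ρ → (-10,52,29)
river: ρ → (29,6,-33)
river: ρ → (-33,60,2)
river: ρ → (2,60,-33)
ρ-cycle length = 12 (tail of 1 descent step not counted)

12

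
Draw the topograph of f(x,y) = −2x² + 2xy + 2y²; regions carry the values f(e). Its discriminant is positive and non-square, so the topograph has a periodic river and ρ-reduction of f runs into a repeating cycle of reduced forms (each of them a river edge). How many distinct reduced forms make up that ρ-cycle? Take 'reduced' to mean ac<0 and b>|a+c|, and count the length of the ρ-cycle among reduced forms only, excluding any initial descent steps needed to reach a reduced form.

D = 20, ⌊√D⌋ = 4
river: ρ → (2,2,-2)
river: ρ → (-2,2,2)
ρ-cycle length = 2 (tail of 0 descent steps not counted)

2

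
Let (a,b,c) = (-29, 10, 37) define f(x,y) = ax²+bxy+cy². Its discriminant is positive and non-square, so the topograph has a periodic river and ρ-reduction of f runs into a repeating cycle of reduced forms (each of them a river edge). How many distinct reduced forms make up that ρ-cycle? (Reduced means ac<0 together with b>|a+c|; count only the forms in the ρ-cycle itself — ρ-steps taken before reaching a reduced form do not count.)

D = 4392, ⌊√D⌋ = 66
river: ρ → (37,64,-2)
river: ρ → (-2,64,37)
river: ρ → (37,10,-29)
river: ρ → (-29,48,18)
river: ρ → (18,60,-11)
river: ρ → (-11,50,43)
river: ρ → (43,36,-18)
river: ρ → (-18,36,43)
river: ρ → (43,50,-11)
river: ρ → (-11,60,18)
river: ρ → (18,48,-29)
river: ρ → (-29,10,37)
ρ-cycle length = 12 (tail of 0 descent steps not counted)

12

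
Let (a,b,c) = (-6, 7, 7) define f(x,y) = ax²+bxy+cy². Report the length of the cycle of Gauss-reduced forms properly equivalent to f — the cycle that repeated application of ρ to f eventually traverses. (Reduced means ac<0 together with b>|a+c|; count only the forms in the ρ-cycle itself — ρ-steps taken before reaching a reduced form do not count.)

D = 217, ⌊√D⌋ = 14
river: ρ → (7,7,-6)
river: ρ → (-6,5,8)
river: ρ → (8,11,-3)
river: ρ → (-3,13,4)
river: ρ → (4,11,-6)
river: ρ → (-6,13,2)
river: ρ → (2,11,-12)
river: ρ → (-12,13,1)
river: ρ → (1,13,-12)
river: ρ → (-12,11,2)
river: ρ → (2,13,-6)
river: ρ → (-6,11,4)
river: ρ → (4,13,-3)
river: ρ → (-3,11,8)
river: ρ → (8,5,-6)
river: ρ → (-6,7,7)
ρ-cycle length = 16 (tail of 0 descent steps not counted)

16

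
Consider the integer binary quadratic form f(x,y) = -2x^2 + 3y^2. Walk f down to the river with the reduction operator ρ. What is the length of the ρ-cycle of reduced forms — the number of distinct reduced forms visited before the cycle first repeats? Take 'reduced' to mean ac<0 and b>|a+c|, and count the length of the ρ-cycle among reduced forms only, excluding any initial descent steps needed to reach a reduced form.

D = 24, ⌊√D⌋ = 4
descent: ρ → (3,0,-2)
descent: ρ → (-2,4,1)  [lands on river]
river: ρ → (1,4,-2)
ρ-cycle length = 2 (tail of 2 descent steps not counted)

2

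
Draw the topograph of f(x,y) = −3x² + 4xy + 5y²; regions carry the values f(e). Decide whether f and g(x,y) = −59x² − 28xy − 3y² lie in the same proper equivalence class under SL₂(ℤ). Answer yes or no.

D₁ = 76, D₂ = 76
river cycle of f (length 6): (5, 6, -2), (-2, 6, 5), (5, 4, -3), (-3, 8, 1), (1, 8, -3), (-3, 4, 5)
river cycle of g (length 6): (-3, 4, 5), (5, 6, -2), (-2, 6, 5), (5, 4, -3), (-3, 8, 1), (1, 8, -3)
cycles coincide ⇒ equivalent

yes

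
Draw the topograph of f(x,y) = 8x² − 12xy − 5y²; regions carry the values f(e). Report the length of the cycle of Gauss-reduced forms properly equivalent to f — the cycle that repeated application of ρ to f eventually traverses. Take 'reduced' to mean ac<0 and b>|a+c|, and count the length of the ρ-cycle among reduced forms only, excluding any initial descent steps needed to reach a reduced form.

D = 304, ⌊√D⌋ = 17
descent: ρ → (-5,12,8)  [lands on river]
river: ρ → (8,4,-9)
river: ρ → (-9,14,3)
river: ρ → (3,16,-4)
river: ρ → (-4,16,3)
river: ρ → (3,14,-9)
river: ρ → (-9,4,8)
river: ρ → (8,12,-5)
river: ρ → (-5,8,12)
river: ρ → (12,16,-1)
river: ρ → (-1,16,12)
river: ρ → (12,8,-5)
ρ-cycle length = 12 (tail of 1 descent step not counted)

12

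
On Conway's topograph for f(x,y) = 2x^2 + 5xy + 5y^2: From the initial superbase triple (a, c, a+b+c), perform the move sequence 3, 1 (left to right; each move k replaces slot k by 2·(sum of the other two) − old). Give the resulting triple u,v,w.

start (2,5,12) = (f(1,0),f(0,1),f(1,1))
replace slot 3: 2·(2+5) − 12 = 2 → (2,5,2)
replace slot 1: 2·(5+2) − 2 = 12 → (12,5,2)

12,5,2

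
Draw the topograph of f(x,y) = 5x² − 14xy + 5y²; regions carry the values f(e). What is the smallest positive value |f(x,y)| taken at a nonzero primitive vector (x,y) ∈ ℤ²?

descent: ρ → (5,4,-4)  [lands on river]
river: ρ → (-4,4,5)
river: ρ → (5,6,-3)
river: ρ → (-3,6,5)
closes: descent 1, river 4
min |a| on river = 3

3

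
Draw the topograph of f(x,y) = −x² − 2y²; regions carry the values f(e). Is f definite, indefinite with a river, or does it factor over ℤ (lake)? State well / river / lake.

D = b²−4ac = 0² − 4·(-1)·(-2) = -8
D < 0 ⇒ definite ⇒ every region one sign ⇒ single well

well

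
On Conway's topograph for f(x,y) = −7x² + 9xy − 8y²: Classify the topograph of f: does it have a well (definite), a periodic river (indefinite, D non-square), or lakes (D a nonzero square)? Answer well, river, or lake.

D = b²−4ac = 9² − 4·(-7)·(-8) = -143
D < 0 ⇒ definite ⇒ every region one sign ⇒ single well

well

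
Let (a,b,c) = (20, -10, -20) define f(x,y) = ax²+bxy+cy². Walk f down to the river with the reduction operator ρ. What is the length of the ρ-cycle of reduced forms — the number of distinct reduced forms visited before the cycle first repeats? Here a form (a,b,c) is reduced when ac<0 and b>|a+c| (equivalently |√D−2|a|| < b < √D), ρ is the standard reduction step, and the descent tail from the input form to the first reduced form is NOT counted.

D = 1700, ⌊√D⌋ = 41
descent: ρ → (-20,10,20)  [lands on river]
river: ρ → (20,30,-10)
river: ρ → (-10,30,20)
river: ρ → (20,10,-20)
river: ρ → (-20,30,10)
river: ρ → (10,30,-20)
ρ-cycle length = 6 (tail of 1 descent step not counted)

6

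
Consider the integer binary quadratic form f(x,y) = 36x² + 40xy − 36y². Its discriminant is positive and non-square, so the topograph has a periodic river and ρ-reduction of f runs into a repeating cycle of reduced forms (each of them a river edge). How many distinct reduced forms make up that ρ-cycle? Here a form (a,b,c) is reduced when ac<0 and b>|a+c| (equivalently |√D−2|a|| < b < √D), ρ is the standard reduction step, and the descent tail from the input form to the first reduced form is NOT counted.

D = 6784, ⌊√D⌋ = 82
river: ρ → (-36,32,40)
river: ρ → (40,48,-28)
river: ρ → (-28,64,24)
river: ρ → (24,80,-4)
river: ρ → (-4,80,24)
river: ρ → (24,64,-28)
river: ρ → (-28,48,40)
river: ρ → (40,32,-36)
river: ρ → (-36,40,36)
river: ρ → (36,32,-40)
river: ρ → (-40,48,28)
river: ρ → (28,64,-24)
river: ρ → (-24,80,4)
river: ρ → (4,80,-24)
river: ρ → (-24,64,28)
river: ρ → (28,48,-40)
river: ρ → (-40,32,36)
river: ρ → (36,40,-36)
ρ-cycle length = 18 (tail of 0 descent steps not counted)

18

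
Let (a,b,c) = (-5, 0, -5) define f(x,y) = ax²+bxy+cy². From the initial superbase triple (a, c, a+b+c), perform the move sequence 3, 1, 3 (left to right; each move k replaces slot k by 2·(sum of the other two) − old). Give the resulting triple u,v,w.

start (-5,-5,-10) = (f(1,0),f(0,1),f(1,1))
replace slot 3: 2·((-5)+(-5)) − (-10) = -10 → (-5,-5,-10)
replace slot 1: 2·((-5)+(-10)) − (-5) = -25 → (-25,-5,-10)
replace slot 3: 2·((-25)+(-5)) − (-10) = -50 → (-25,-5,-50)

-25,-5,-50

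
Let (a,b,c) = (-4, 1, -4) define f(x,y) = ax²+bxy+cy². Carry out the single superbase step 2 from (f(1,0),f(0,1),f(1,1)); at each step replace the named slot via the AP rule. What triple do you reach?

start (-4,-4,-7) = (f(1,0),f(0,1),f(1,1))
replace slot 2: 2·((-4)+(-7)) − (-4) = -18 → (-4,-18,-7)

-4,-18,-7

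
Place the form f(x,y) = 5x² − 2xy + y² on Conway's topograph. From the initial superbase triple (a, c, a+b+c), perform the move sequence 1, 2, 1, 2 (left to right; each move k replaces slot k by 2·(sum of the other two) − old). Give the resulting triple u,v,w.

start (5,1,4) = (f(1,0),f(0,1),f(1,1))
replace slot 1: 2·(1+4) − 5 = 5 → (5,1,4)
replace slot 2: 2·(5+4) − 1 = 17 → (5,17,4)
replace slot 1: 2·(17+4) − 5 = 37 → (37,17,4)
replace slot 2: 2·(37+4) − 17 = 65 → (37,65,4)

37,65,4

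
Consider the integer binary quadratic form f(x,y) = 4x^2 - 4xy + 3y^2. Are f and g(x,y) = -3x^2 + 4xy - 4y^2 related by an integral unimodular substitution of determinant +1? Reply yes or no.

D₁ = -32, D₂ = -32
f: translate: b→4 (≡-4 mod 8), so (4,-4,3)→(4,4,3)
f: flip: (4,4,3)→(3,-4,4)
f: translate: b→2 (≡-4 mod 6), so (3,-4,4)→(3,2,3)
f: reduced (well bottom): (3,2,3) with a≤c, −a<b≤a
g is negative-definite; reduce −g:
−g: translate: b→2 (≡-4 mod 6), so (3,-4,4)→(3,2,3)
−g: reduced (well bottom): (3,2,3) with a≤c, −a<b≤a
flip sign back: reduced form of g is (-3,-2,-3)
reduced forms (3, 2, 3) vs (-3, -2, -3) ⇒ inequivalent

no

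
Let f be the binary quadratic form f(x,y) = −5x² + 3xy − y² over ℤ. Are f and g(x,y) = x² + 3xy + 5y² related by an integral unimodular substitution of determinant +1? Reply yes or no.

D₁ = -11, D₂ = -11
f is negative-definite; reduce −f:
−f: flip: (5,-3,1)→(1,3,5)
−f: translate: b→1 (≡3 mod 2), so (1,3,5)→(1,1,3)
−f: reduced (well bottom): (1,1,3) with a≤c, −a<b≤a
flip sign back: reduced form of f is (-1,-1,-3)
g: translate: b→1 (≡3 mod 2), so (1,3,5)→(1,1,3)
g: reduced (well bottom): (1,1,3) with a≤c, −a<b≤a
reduced forms (-1, -1, -3) vs (1, 1, 3) ⇒ inequivalent

no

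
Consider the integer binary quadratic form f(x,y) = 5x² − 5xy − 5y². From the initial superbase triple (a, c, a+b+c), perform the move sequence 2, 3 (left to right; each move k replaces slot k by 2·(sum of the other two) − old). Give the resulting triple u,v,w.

start (5,-5,-5) = (f(1,0),f(0,1),f(1,1))
replace slot 2: 2·(5+(-5)) − (-5) = 5 → (5,5,-5)
replace slot 3: 2·(5+5) − (-5) = 25 → (5,5,25)

5,5,25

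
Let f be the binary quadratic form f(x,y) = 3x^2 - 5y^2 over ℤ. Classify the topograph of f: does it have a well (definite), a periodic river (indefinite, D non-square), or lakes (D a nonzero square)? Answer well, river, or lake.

D = b²−4ac = 0² − 4·3·(-5) = 60
D > 0 non-square ⇒ indefinite ⇒ periodic river

river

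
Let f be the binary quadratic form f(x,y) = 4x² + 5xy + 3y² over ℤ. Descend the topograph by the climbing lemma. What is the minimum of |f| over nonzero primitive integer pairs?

translate: b→-3 (≡5 mod 8), so (4,5,3)→(4,-3,2)
flip: (4,-3,2)→(2,3,4)
translate: b→-1 (≡3 mod 4), so (2,3,4)→(2,-1,3)
reduced (well bottom): (2,-1,3) with a≤c, −a<b≤a
well minimum = a = 2

2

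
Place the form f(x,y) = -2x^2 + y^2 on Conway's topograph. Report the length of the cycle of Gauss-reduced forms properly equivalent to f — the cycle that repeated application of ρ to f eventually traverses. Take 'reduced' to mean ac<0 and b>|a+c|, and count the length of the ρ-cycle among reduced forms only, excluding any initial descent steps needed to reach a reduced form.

D = 8, ⌊√D⌋ = 2
descent: ρ → (1,2,-1)  [lands on river]
river: ρ → (-1,2,1)
ρ-cycle length = 2 (tail of 1 descent step not counted)

2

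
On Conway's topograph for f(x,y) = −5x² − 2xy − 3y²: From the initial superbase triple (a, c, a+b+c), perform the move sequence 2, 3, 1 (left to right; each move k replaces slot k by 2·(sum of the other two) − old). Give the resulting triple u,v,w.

start (-5,-3,-10) = (f(1,0),f(0,1),f(1,1))
replace slot 2: 2·((-5)+(-10)) − (-3) = -27 → (-5,-27,-10)
replace slot 3: 2·((-5)+(-27)) − (-10) = -54 → (-5,-27,-54)
replace slot 1: 2·((-27)+(-54)) − (-5) = -157 → (-157,-27,-54)

-157,-27,-54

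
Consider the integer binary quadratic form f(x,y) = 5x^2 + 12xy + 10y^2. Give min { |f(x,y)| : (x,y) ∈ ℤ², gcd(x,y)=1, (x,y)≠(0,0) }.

translate: b→2 (≡12 mod 10), so (5,12,10)→(5,2,3)
flip: (5,2,3)→(3,-2,5)
reduced (well bottom): (3,-2,5) with a≤c, −a<b≤a
well minimum = a = 3

3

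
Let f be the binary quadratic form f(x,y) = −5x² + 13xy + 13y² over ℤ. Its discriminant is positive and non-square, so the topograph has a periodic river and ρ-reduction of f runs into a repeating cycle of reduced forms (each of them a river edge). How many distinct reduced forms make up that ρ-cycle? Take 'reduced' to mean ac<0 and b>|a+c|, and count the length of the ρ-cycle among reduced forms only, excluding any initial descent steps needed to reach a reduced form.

D = 429, ⌊√D⌋ = 20
river: ρ → (13,13,-5)
river: ρ → (-5,17,7)
river: ρ → (7,11,-11)
river: ρ → (-11,11,7)
river: ρ → (7,17,-5)
river: ρ → (-5,13,13)
ρ-cycle length = 6 (tail of 0 descent steps not counted)

6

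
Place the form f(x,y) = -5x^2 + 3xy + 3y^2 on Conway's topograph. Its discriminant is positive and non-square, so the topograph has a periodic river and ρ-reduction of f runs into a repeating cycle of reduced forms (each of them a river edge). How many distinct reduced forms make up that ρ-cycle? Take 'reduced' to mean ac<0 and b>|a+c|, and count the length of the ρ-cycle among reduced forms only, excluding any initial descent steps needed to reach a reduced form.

D = 69, ⌊√D⌋ = 8
river: ρ → (3,3,-5)
river: ρ → (-5,7,1)
river: ρ → (1,7,-5)
river: ρ → (-5,3,3)
ρ-cycle length = 4 (tail of 0 descent steps not counted)

4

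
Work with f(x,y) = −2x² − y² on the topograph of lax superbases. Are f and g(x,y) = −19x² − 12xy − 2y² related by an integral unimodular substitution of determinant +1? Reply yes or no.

D₁ = -8, D₂ = -8
f is negative-definite; reduce −f:
−f: flip: (2,0,1)→(1,0,2)
−f: reduced (well bottom): (1,0,2) with a≤c, −a<b≤a
flip sign back: reduced form of f is (-1,0,-2)
g is negative-definite; reduce −g:
−g: flip: (19,12,2)→(2,-12,19)
−g: translate: b→0 (≡-12 mod 4), so (2,-12,19)→(2,0,1)
−g: flip: (2,0,1)→(1,0,2)
−g: reduced (well bottom): (1,0,2) with a≤c, −a<b≤a
flip sign back: reduced form of g is (-1,0,-2)
reduced forms (-1, 0, -2) vs (-1, 0, -2) ⇒ equivalent

yes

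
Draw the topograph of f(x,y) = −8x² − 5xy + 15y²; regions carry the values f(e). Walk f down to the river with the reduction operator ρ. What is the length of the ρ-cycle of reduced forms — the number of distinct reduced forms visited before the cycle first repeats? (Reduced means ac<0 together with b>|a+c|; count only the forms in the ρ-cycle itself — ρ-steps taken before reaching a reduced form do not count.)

D = 505, ⌊√D⌋ = 22
descent: ρ → (15,5,-8)
descent: ρ → (-8,11,12)  [lands on river]
river: ρ → (12,13,-7)
river: ρ → (-7,15,10)
river: ρ → (10,5,-12)
river: ρ → (-12,19,3)
river: ρ → (3,17,-18)
river: ρ → (-18,19,2)
river: ρ → (2,21,-8)
ρ-cycle length = 8 (tail of 2 descent steps not counted)

8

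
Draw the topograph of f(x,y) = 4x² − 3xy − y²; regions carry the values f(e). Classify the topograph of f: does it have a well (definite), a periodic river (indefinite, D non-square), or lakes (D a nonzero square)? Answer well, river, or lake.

D = b²−4ac = (-3)² − 4·4·(-1) = 25
D = 5² is a perfect square ⇒ form factors over ℤ ⇒ lakes

lake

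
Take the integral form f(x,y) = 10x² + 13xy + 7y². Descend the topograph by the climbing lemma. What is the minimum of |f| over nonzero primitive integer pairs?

translate: b→-7 (≡13 mod 20), so (10,13,7)→(10,-7,4)
flip: (10,-7,4)→(4,7,10)
translate: b→-1 (≡7 mod 8), so (4,7,10)→(4,-1,7)
reduced (well bottom): (4,-1,7) with a≤c, −a<b≤a
well minimum = a = 4

4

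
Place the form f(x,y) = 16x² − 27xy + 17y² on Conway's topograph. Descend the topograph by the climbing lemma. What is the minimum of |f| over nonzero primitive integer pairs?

translate: b→5 (≡-27 mod 32), so (16,-27,17)→(16,5,6)
flip: (16,5,6)→(6,-5,16)
reduced (well bottom): (6,-5,16) with a≤c, −a<b≤a
well minimum = a = 6

6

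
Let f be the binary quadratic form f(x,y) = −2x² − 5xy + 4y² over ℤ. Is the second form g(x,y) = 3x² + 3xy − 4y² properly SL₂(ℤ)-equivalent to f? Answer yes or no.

D₁ = 57, D₂ = 57
river cycle of f (length 6): (4, 5, -2), (-2, 7, 1), (1, 7, -2), (-2, 5, 4), (4, 3, -3), (-3, 3, 4)
river cycle of g (length 6): (-4, 5, 2), (2, 7, -1), (-1, 7, 2), (2, 5, -4), (-4, 3, 3), (3, 3, -4)
cycles differ ⇒ inequivalent

no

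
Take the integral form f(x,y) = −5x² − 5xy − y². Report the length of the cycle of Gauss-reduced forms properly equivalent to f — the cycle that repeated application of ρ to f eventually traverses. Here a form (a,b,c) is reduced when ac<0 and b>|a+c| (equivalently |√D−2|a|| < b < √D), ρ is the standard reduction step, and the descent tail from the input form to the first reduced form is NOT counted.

D = 5, ⌊√D⌋ = 2
descent: ρ → (-1,1,1)  [lands on river]
river: ρ → (1,1,-1)
ρ-cycle length = 2 (tail of 1 descent step not counted)

2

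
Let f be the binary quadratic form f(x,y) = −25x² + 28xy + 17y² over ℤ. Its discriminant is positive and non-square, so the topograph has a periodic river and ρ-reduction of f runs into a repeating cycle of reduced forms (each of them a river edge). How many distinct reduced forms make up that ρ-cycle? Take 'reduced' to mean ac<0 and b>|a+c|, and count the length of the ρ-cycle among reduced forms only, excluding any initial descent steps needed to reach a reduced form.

D = 2484, ⌊√D⌋ = 49
river: ρ → (17,40,-13)
river: ρ → (-13,38,20)
river: ρ → (20,42,-9)
river: ρ → (-9,48,5)
river: ρ → (5,42,-36)
river: ρ → (-36,30,11)
river: ρ → (11,36,-27)
river: ρ → (-27,18,20)
river: ρ → (20,22,-25)
river: ρ → (-25,28,17)
ρ-cycle length = 10 (tail of 0 descent steps not counted)

10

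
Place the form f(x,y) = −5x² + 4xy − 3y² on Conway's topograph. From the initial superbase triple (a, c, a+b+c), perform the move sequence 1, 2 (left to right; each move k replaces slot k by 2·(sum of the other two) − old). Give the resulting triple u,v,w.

start (-5,-3,-4) = (f(1,0),f(0,1),f(1,1))
replace slot 1: 2·((-3)+(-4)) − (-5) = -9 → (-9,-3,-4)
replace slot 2: 2·((-9)+(-4)) − (-3) = -23 → (-9,-23,-4)

-9,-23,-4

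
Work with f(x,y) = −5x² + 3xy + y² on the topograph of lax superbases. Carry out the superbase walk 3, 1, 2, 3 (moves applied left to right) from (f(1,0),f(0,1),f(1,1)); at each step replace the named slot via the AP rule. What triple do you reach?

start (-5,1,-1) = (f(1,0),f(0,1),f(1,1))
replace slot 3: 2·((-5)+1) − (-1) = -7 → (-5,1,-7)
replace slot 1: 2·(1+(-7)) − (-5) = -7 → (-7,1,-7)
replace slot 2: 2·((-7)+(-7)) − 1 = -29 → (-7,-29,-7)
replace slot 3: 2·((-7)+(-29)) − (-7) = -65 → (-7,-29,-65)

-7,-29,-65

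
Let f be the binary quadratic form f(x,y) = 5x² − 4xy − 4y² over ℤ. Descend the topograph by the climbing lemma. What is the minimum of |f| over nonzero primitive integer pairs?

descent: ρ → (-4,4,5)  [lands on river]
river: ρ → (5,6,-3)
river: ρ → (-3,6,5)
river: ρ → (5,4,-4)
closes: descent 1, river 4
min |a| on river = 3

3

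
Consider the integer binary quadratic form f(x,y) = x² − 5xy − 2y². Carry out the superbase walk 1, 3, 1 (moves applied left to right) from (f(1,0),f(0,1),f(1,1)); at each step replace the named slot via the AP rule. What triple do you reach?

start (1,-2,-6) = (f(1,0),f(0,1),f(1,1))
replace slot 1: 2·((-2)+(-6)) − 1 = -17 → (-17,-2,-6)
replace slot 3: 2·((-17)+(-2)) − (-6) = -32 → (-17,-2,-32)
replace slot 1: 2·((-2)+(-32)) − (-17) = -51 → (-51,-2,-32)

-51,-2,-32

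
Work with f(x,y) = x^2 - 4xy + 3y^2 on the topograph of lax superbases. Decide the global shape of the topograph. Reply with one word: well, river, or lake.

D = b²−4ac = (-4)² − 4·1·3 = 4
D = 2² is a perfect square ⇒ form factors over ℤ ⇒ lakes

lake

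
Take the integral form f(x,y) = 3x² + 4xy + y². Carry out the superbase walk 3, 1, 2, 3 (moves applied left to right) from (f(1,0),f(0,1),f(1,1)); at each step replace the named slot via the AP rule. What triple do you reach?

start (3,1,8) = (f(1,0),f(0,1),f(1,1))
replace slot 3: 2·(3+1) − 8 = 0 → (3,1,0)
replace slot 1: 2·(1+0) − 3 = -1 → (-1,1,0)
replace slot 2: 2·((-1)+0) − 1 = -3 → (-1,-3,0)
replace slot 3: 2·((-1)+(-3)) − 0 = -8 → (-1,-3,-8)

-1,-3,-8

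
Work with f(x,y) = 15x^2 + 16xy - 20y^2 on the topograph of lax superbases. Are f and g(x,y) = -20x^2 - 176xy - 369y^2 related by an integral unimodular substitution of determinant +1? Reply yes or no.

D₁ = 1456, D₂ = 1456
river cycle of f (length 18): (-20, 24, 11), (11, 20, -24), (-24, 28, 7), (7, 28, -24), (-24, 20, 11), (11, 24, -20), (-20, 16, 15), (15, 14, -21), (-21, 28, 8), (8, 36, -5), … (8 more)
river cycle of g (length 18): (-20, 24, 11), (11, 20, -24), (-24, 28, 7), (7, 28, -24), (-24, 20, 11), (11, 24, -20), (-20, 16, 15), (15, 14, -21), (-21, 28, 8), (8, 36, -5), … (8 more)
cycles coincide ⇒ equivalent

yes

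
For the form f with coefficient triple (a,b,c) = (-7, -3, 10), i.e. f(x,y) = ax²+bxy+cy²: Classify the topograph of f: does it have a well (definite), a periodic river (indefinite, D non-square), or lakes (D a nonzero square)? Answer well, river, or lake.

D = b²−4ac = (-3)² − 4·(-7)·10 = 289
D = 17² is a perfect square ⇒ form factors over ℤ ⇒ lakes

lake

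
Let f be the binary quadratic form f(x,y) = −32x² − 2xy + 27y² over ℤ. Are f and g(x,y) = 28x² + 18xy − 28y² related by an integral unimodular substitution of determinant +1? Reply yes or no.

D₁ = 3460, D₂ = 3460
river cycle of f (length 26): (27, 56, -3), (-3, 58, 8), (8, 54, -17), (-17, 48, 17), (17, 54, -8), (-8, 58, 3), (3, 56, -27), (-27, 52, 7), (7, 46, -48), (-48, 50, 5), … (16 more)
river cycle of g (length 42): (-28, 38, 18), (18, 34, -32), (-32, 30, 20), (20, 50, -12), (-12, 46, 28), (28, 10, -30), (-30, 50, 8), (8, 46, -42), (-42, 38, 12), (12, 58, -2), … (32 more)
cycles differ ⇒ inequivalent

no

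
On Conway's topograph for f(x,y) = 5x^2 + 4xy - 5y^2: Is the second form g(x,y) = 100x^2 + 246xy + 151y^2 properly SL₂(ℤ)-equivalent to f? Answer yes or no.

D₁ = 116, D₂ = 116
river cycle of f (length 10): (-5, 6, 4), (4, 10, -1), (-1, 10, 4), (4, 6, -5), (-5, 4, 5), (5, 6, -4), (-4, 10, 1), (1, 10, -4), (-4, 6, 5), (5, 4, -5)
river cycle of g (length 10): (5, 4, -5), (-5, 6, 4), (4, 10, -1), (-1, 10, 4), (4, 6, -5), (-5, 4, 5), (5, 6, -4), (-4, 10, 1), (1, 10, -4), (-4, 6, 5)
cycles coincide ⇒ equivalent

yes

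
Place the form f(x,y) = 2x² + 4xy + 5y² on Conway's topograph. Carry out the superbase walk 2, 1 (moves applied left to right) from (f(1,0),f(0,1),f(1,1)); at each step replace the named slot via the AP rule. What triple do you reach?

start (2,5,11) = (f(1,0),f(0,1),f(1,1))
replace slot 2: 2·(2+11) − 5 = 21 → (2,21,11)
replace slot 1: 2·(21+11) − 2 = 62 → (62,21,11)

62,21,11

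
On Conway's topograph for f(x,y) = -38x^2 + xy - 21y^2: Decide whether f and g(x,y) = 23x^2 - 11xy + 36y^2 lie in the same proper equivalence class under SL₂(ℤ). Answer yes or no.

D₁ = -3191, D₂ = -3191
f is negative-definite; reduce −f:
−f: flip: (38,-1,21)→(21,1,38)
−f: reduced (well bottom): (21,1,38) with a≤c, −a<b≤a
flip sign back: reduced form of f is (-21,-1,-38)
g: reduced (well bottom): (23,-11,36) with a≤c, −a<b≤a
reduced forms (-21, -1, -38) vs (23, -11, 36) ⇒ inequivalent

no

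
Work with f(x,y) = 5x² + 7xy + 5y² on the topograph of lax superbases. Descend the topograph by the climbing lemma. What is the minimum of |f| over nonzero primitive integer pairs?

translate: b→-3 (≡7 mod 10), so (5,7,5)→(5,-3,3)
flip: (5,-3,3)→(3,3,5)
reduced (well bottom): (3,3,5) with a≤c, −a<b≤a
well minimum = a = 3

3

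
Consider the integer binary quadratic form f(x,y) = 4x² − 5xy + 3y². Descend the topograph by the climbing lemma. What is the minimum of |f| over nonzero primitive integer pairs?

translate: b→3 (≡-5 mod 8), so (4,-5,3)→(4,3,2)
flip: (4,3,2)→(2,-3,4)
translate: b→1 (≡-3 mod 4), so (2,-3,4)→(2,1,3)
reduced (well bottom): (2,1,3) with a≤c, −a<b≤a
well minimum = a = 2

2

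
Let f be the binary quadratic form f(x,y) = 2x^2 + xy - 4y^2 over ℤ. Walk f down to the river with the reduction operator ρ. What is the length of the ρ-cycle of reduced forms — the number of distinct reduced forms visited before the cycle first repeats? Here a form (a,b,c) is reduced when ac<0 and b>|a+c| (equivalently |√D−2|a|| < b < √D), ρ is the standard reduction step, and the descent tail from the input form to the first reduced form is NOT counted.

D = 33, ⌊√D⌋ = 5
descent: ρ → (-4,-1,2)
descent: ρ → (2,5,-1)  [lands on river]
river: ρ → (-1,5,2)
river: ρ → (2,3,-3)
river: ρ → (-3,3,2)
ρ-cycle length = 4 (tail of 2 descent steps not counted)

4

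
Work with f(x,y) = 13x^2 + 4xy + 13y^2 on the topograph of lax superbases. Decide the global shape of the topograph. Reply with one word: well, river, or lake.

D = b²−4ac = 4² − 4·13·13 = -660
D < 0 ⇒ definite ⇒ every region one sign ⇒ single well

well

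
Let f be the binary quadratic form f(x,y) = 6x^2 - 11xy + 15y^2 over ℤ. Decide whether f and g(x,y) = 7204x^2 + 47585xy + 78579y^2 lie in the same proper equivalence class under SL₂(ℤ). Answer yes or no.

D₁ = -239, D₂ = -239
f: translate: b→1 (≡-11 mod 12), so (6,-11,15)→(6,1,10)
f: reduced (well bottom): (6,1,10) with a≤c, −a<b≤a
g: translate: b→4361 (≡47585 mod 14408), so (7204,47585,78579)→(7204,4361,660)
g: flip: (7204,4361,660)→(660,-4361,7204)
g: translate: b→-401 (≡-4361 mod 1320), so (660,-4361,7204)→(660,-401,61)
g: flip: (660,-401,61)→(61,401,660)
g: translate: b→35 (≡401 mod 122), so (61,401,660)→(61,35,6)
g: flip: (61,35,6)→(6,-35,61)
g: translate: b→1 (≡-35 mod 12), so (6,-35,61)→(6,1,10)
g: reduced (well bottom): (6,1,10) with a≤c, −a<b≤a
reduced forms (6, 1, 10) vs (6, 1, 10) ⇒ equivalent

yes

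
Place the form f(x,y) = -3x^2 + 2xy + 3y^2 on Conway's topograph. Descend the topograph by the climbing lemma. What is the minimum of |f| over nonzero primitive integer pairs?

river: ρ → (3,4,-2)
river: ρ → (-2,4,3)
river: ρ → (3,2,-3)
river: ρ → (-3,4,2)
river: ρ → (2,4,-3)
river: ρ → (-3,2,3)
closes: descent 0, river 6
min |a| on river = 2

2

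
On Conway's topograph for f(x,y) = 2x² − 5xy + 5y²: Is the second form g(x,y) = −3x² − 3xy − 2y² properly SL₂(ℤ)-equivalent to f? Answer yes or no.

D₁ = -15, D₂ = -15
f: translate: b→-1 (≡-5 mod 4), so (2,-5,5)→(2,-1,2)
f: flip: (2,-1,2)→(2,1,2)
f: reduced (well bottom): (2,1,2) with a≤c, −a<b≤a
g is negative-definite; reduce −g:
−g: flip: (3,3,2)→(2,-3,3)
−g: translate: b→1 (≡-3 mod 4), so (2,-3,3)→(2,1,2)
−g: reduced (well bottom): (2,1,2) with a≤c, −a<b≤a
flip sign back: reduced form of g is (-2,-1,-2)
reduced forms (2, 1, 2) vs (-2, -1, -2) ⇒ inequivalent

no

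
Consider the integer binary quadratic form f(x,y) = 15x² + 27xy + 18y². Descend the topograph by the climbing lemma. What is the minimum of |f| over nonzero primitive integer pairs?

translate: b→-3 (≡27 mod 30), so (15,27,18)→(15,-3,6)
flip: (15,-3,6)→(6,3,15)
reduced (well bottom): (6,3,15) with a≤c, −a<b≤a
well minimum = a = 6

6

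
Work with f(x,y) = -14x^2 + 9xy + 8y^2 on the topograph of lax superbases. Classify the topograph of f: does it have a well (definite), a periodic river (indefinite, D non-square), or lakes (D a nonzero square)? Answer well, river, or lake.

D = b²−4ac = 9² − 4·(-14)·8 = 529
D = 23² is a perfect square ⇒ form factors over ℤ ⇒ lakes

lake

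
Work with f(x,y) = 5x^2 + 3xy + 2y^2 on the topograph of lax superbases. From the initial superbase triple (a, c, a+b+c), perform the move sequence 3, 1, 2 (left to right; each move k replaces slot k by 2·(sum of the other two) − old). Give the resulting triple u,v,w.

start (5,2,10) = (f(1,0),f(0,1),f(1,1))
replace slot 3: 2·(5+2) − 10 = 4 → (5,2,4)
replace slot 1: 2·(2+4) − 5 = 7 → (7,2,4)
replace slot 2: 2·(7+4) − 2 = 20 → (7,20,4)

7,20,4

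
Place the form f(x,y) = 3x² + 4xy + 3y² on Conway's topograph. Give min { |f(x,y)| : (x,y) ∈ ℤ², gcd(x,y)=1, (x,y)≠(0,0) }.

translate: b→-2 (≡4 mod 6), so (3,4,3)→(3,-2,2)
flip: (3,-2,2)→(2,2,3)
reduced (well bottom): (2,2,3) with a≤c, −a<b≤a
well minimum = a = 2

2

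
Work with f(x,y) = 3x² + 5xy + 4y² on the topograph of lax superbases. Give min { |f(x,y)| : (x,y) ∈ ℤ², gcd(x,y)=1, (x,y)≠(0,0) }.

translate: b→-1 (≡5 mod 6), so (3,5,4)→(3,-1,2)
flip: (3,-1,2)→(2,1,3)
reduced (well bottom): (2,1,3) with a≤c, −a<b≤a
well minimum = a = 2

2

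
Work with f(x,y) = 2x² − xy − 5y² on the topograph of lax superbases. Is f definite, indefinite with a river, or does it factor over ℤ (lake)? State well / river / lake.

D = b²−4ac = (-1)² − 4·2·(-5) = 41
D > 0 non-square ⇒ indefinite ⇒ periodic river

river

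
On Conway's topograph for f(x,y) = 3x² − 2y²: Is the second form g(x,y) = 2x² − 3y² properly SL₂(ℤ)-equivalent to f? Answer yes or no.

D₁ = 24, D₂ = 24
river cycle of f (length 2): (-2, 4, 1), (1, 4, -2)
river cycle of g (length 2): (2, 4, -1), (-1, 4, 2)
cycles differ ⇒ inequivalent

no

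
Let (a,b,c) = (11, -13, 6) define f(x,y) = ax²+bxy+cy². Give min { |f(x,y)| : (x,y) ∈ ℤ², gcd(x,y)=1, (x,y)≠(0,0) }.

translate: b→9 (≡-13 mod 22), so (11,-13,6)→(11,9,4)
flip: (11,9,4)→(4,-9,11)
translate: b→-1 (≡-9 mod 8), so (4,-9,11)→(4,-1,6)
reduced (well bottom): (4,-1,6) with a≤c, −a<b≤a
well minimum = a = 4

4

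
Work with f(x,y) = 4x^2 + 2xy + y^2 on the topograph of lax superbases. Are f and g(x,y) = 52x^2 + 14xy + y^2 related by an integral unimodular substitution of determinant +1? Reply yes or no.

D₁ = -12, D₂ = -12
f: flip: (4,2,1)→(1,-2,4)
f: translate: b→0 (≡-2 mod 2), so (1,-2,4)→(1,0,3)
f: reduced (well bottom): (1,0,3) with a≤c, −a<b≤a
g: flip: (52,14,1)→(1,-14,52)
g: translate: b→0 (≡-14 mod 2), so (1,-14,52)→(1,0,3)
g: reduced (well bottom): (1,0,3) with a≤c, −a<b≤a
reduced forms (1, 0, 3) vs (1, 0, 3) ⇒ equivalent

yes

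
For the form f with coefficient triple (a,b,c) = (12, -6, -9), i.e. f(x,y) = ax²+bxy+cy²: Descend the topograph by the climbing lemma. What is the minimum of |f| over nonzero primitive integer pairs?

descent: ρ → (-9,6,12)  [lands on river]
river: ρ → (12,18,-3)
river: ρ → (-3,18,12)
river: ρ → (12,6,-9)
river: ρ → (-9,12,9)
river: ρ → (9,6,-12)
river: ρ → (-12,18,3)
river: ρ → (3,18,-12)
river: ρ → (-12,6,9)
river: ρ → (9,12,-9)
closes: descent 1, river 10
min |a| on river = 3

3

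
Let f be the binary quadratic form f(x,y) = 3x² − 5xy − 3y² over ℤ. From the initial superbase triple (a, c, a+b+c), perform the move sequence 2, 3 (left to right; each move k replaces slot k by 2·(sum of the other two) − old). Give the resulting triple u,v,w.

start (3,-3,-5) = (f(1,0),f(0,1),f(1,1))
replace slot 2: 2·(3+(-5)) − (-3) = -1 → (3,-1,-5)
replace slot 3: 2·(3+(-1)) − (-5) = 9 → (3,-1,9)

3,-1,9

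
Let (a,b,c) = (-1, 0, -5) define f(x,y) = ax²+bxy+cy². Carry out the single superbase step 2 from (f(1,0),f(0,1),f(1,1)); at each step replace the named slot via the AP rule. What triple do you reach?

start (-1,-5,-6) = (f(1,0),f(0,1),f(1,1))
replace slot 2: 2·((-1)+(-6)) − (-5) = -9 → (-1,-9,-6)

-1,-9,-6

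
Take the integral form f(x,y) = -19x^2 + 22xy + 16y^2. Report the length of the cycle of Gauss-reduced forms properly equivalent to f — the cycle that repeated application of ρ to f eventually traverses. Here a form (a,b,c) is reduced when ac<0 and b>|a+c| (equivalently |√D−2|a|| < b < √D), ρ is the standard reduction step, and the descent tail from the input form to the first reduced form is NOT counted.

D = 1700, ⌊√D⌋ = 41
river: ρ → (16,10,-25)
river: ρ → (-25,40,1)
river: ρ → (1,40,-25)
river: ρ → (-25,10,16)
river: ρ → (16,22,-19)
river: ρ → (-19,16,19)
river: ρ → (19,22,-16)
river: ρ → (-16,10,25)
river: ρ → (25,40,-1)
river: ρ → (-1,40,25)
river: ρ → (25,10,-16)
river: ρ → (-16,22,19)
river: ρ → (19,16,-19)
river: ρ → (-19,22,16)
ρ-cycle length = 14 (tail of 0 descent steps not counted)

14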